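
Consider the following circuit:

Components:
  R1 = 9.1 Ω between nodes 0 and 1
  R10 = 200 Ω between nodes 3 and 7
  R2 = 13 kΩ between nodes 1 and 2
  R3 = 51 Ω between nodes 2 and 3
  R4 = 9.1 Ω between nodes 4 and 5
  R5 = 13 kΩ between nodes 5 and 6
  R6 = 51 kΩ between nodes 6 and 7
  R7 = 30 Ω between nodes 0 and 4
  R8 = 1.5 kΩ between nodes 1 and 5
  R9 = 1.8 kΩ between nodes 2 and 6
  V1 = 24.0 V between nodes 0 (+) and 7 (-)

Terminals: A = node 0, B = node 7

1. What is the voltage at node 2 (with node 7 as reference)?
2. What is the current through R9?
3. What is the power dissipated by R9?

Nodal analysis, taking node 7 as the 0 V reference.
Source V1 fixes V_0 = 24 V.
KCL at each unknown node (sum of currents leaving = 0; resistances in Ω):
  Node 1: (V_1 - 24)/9.1 + (V_1 - V_2)/13000 + (V_1 - V_5)/1500 = 0
  Node 2: (V_2 - V_1)/13000 + (V_2 - V_3)/51 + (V_2 - V_6)/1800 = 0
  Node 3: (V_3 - V_2)/51 + (V_3 - 0)/200 = 0
  Node 4: (V_4 - V_5)/9.1 + (V_4 - 24)/30 = 0
  Node 5: (V_5 - V_4)/9.1 + (V_5 - V_6)/13000 + (V_5 - V_1)/1500 = 0
  Node 6: (V_6 - V_5)/13000 + (V_6 - 0)/51000 + (V_6 - V_2)/1800 = 0
Collecting terms (coefficients in siemens):
  0.1106·V_1 - 0.00007692·V_2 - 0.0006667·V_5 = 2.637
  0.02024·V_2 - 0.00007692·V_1 - 0.01961·V_3 - 0.0005556·V_6 = 0
  0.02461·V_3 - 0.01961·V_2 = 0
  0.1432·V_4 - 0.1099·V_5 = 0.8
  0.1106·V_5 - 0.0006667·V_1 - 0.1099·V_4 - 0.00007692·V_6 = 0
  0.0006521·V_6 - 0.0005556·V_2 - 0.00007692·V_5 = 0
Solving these 6 simultaneous equations (Gaussian elimination) gives:
  V_1 = 23.98 V, V_2 = 0.8239 V, V_3 = 0.6565 V, V_4 = 23.95 V
  V_5 = 23.94 V, V_6 = 3.526 V
Part 1:
  Read off the nodal solution: V_2 = 0.8239 V
Part 2:
  I_R9 = (V_2 - V_6)/R9 = (0.8239 - 3.526)/1800 = -0.001501 A
  Magnitude: I_R9 = 0.001501 A
Part 3:
  I_R9 = (V_2 - V_6)/R9 = (0.8239 - 3.526)/1800 = -0.001501 A
  P_R9 = I_R9² × R9 = (-0.001501)² × 1800 = 0.004056 W

Final answers:
1. V_2 = 0.8239 V
2. I_R9 = 0.001501 A
3. P_R9 = 0.004056 W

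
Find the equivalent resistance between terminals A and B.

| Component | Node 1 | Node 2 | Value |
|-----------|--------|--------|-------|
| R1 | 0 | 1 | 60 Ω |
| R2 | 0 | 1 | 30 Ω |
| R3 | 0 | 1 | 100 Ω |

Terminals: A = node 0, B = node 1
Reduce the network between node 0 (A) and node 1 (B) by series/parallel combination:
  Rp1 = R1 ‖ R2 ‖ R3 (parallel, all between nodes 0 and 1) = 1/(1/60 + 1/30 + 1/100) = 16.67 Ω
R_eq = 16.67 Ω

Final answer: 16.67 Ω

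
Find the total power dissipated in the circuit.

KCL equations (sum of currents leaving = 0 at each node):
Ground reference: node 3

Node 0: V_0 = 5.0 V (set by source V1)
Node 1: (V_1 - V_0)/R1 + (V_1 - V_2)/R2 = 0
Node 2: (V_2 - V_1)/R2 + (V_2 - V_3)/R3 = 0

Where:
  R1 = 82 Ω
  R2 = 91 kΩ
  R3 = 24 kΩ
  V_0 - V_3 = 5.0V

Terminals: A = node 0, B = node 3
Nodal analysis, taking node 3 as the 0 V reference.
Source V1 fixes V_0 = 5 V.
KCL at each unknown node (sum of currents leaving = 0; resistances in Ω):
  Node 1: (V_1 - 5)/82 + (V_1 - V_2)/91000 = 0
  Node 2: (V_2 - V_1)/91000 + (V_2 - 0)/24000 = 0
Collecting terms (coefficients in siemens):
  0.01221·V_1 - 0.00001099·V_2 = 0.06098
  0.00005266·V_2 - 0.00001099·V_1 = 0
Determinant D = (0.01221)(0.00005266) - (-0.00001099)(-0.00001099) = 0.0000006426
V_1 = [(0.06098)(0.00005266) - (-0.00001099)(0)]/D = 4.996 V
V_2 = [(0.01221)(0) - (0.06098)(-0.00001099)]/D = 1.043 V
Power in each resistor, P = (ΔV)²/R:
  P_R1 = (5 - 4.996)²/82 = 0.0000001548 W
  P_R2 = (4.996 - 1.043)²/91000 = 0.0001718 W
  P_R3 = (1.043 - 0)²/24000 = 0.0000453 W
P_total = P_R1 + P_R2 + P_R3 = 0.0002172 W

Final answer: 0.0002172 W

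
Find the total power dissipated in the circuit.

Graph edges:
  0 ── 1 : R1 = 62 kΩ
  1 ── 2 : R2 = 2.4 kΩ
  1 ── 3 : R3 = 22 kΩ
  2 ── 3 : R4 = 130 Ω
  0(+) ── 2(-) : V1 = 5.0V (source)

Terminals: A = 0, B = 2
Nodal analysis, taking node 2 as the 0 V reference.
Source V1 fixes V_0 = 5 V.
KCL at each unknown node (sum of currents leaving = 0; resistances in Ω):
  Node 1: (V_1 - 5)/62000 + (V_1 - 0)/2400 + (V_1 - V_3)/22000 = 0
  Node 3: (V_3 - V_1)/22000 + (V_3 - 0)/130 = 0
Collecting terms (coefficients in siemens):
  0.0004783·V_1 - 0.00004545·V_3 = 0.00008065
  0.007738·V_3 - 0.00004545·V_1 = 0
Determinant D = (0.0004783)(0.007738) - (-0.00004545)(-0.00004545) = 0.000003699
V_1 = [(0.00008065)(0.007738) - (-0.00004545)(0)]/D = 0.1687 V
V_3 = [(0.0004783)(0) - (0.00008065)(-0.00004545)]/D = 0.0009911 V
Power in each resistor, P = (ΔV)²/R:
  P_R1 = (5 - 0.1687)²/62000 = 0.0003765 W
  P_R2 = (0.1687 - 0)²/2400 = 0.00001186 W
  P_R3 = (0.1687 - 0.0009911)²/22000 = 0.000001279 W
  P_R4 = (0 - 0.0009911)²/130 = 0.000000007556 W
P_total = P_R1 + P_R2 + P_R3 + P_R4 = 0.0003896 W

Final answer: 0.0003896 W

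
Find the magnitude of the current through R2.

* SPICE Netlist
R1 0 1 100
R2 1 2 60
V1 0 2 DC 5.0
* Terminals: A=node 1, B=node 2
Nodal analysis, taking node 2 as the 0 V reference.
Source V1 fixes V_0 = 5 V.
KCL at each unknown node (sum of currents leaving = 0; resistances in Ω):
  Node 1: (V_1 - 5)/100 + (V_1 - 0)/60 = 0
Collecting terms: 0.02667 × V_1 = 0.05  =>  V_1 = 1.875 V
I_R2 = (V_1 - V_2)/R2 = (1.875 - 0)/60 = 0.03125 A
|I_R2| = 0.03125 A

Final answer: |I_R2| = 0.03125 A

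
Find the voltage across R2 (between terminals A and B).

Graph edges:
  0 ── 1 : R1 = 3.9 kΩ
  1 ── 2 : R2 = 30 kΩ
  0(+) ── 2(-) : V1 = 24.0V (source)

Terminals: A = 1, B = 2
R1 and R2 are in series across V1 (node 0 → node 1 → node 2), and the output A–B is taken across R2, so this is a voltage divider.
Series current: I = V1/(R1 + R2) = 24/(3900 + 30000) = 24/33900 = 0.000708 A
V_R2 = I × R2 = V1 × R2/(R1 + R2) = 24 × 30000/33900 = 21.24 V

Final answer: 21.24 V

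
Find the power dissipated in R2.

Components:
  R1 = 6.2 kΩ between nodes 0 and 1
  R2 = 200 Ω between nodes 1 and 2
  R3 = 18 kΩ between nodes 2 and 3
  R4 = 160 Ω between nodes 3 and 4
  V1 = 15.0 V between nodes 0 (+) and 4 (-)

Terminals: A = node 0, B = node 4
Nodal analysis, taking node 4 as the 0 V reference.
Source V1 fixes V_0 = 15 V.
KCL at each unknown node (sum of currents leaving = 0; resistances in Ω):
  Node 1: (V_1 - 15)/6200 + (V_1 - V_2)/200 = 0
  Node 2: (V_2 - V_1)/200 + (V_2 - V_3)/18000 = 0
  Node 3: (V_3 - V_2)/18000 + (V_3 - 0)/160 = 0
Collecting terms (coefficients in siemens):
  0.005161·V_1 - 0.005·V_2 = 0.002419
  0.005056·V_2 - 0.005·V_1 - 0.00005556·V_3 = 0
  0.006306·V_3 - 0.00005556·V_2 = 0
Solving these 3 simultaneous equations (Gaussian elimination) gives:
  V_1 = 11.21 V, V_2 = 11.09 V, V_3 = 0.09772 V
I_R2 = (V_1 - V_2)/R2 = (11.21 - 11.09)/200 = 0.0006107 A
P_R2 = I_R2² × R2 = (0.0006107)² × 200 = 0.0000746 W

Final answer: 7.46e-05 W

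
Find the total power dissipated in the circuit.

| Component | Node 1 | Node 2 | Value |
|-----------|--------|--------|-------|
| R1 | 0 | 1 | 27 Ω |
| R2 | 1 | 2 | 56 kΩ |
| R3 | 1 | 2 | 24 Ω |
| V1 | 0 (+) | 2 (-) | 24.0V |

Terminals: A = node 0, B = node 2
Nodal analysis, taking node 2 as the 0 V reference.
Source V1 fixes V_0 = 24 V.
KCL at each unknown node (sum of currents leaving = 0; resistances in Ω):
  Node 1: (V_1 - 24)/27 + (V_1 - 0)/56000 + (V_1 - 0)/24 = 0
Collecting terms: 0.07872 × V_1 = 0.8889  =>  V_1 = 11.29 V
Power in each resistor, P = (ΔV)²/R:
  P_R1 = (24 - 11.29)²/27 = 5.982 W
  P_R2 = (11.29 - 0)²/56000 = 0.002277 W
  P_R3 = (11.29 - 0)²/24 = 5.312 W
P_total = P_R1 + P_R2 + P_R3 = 11.3 W

Final answer: 11.3 W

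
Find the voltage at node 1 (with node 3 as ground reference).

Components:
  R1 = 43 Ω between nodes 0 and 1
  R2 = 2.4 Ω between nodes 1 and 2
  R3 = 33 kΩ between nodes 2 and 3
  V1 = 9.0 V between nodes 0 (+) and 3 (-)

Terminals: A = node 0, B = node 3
Nodal analysis, taking node 3 as the 0 V reference.
Source V1 fixes V_0 = 9 V.
KCL at each unknown node (sum of currents leaving = 0; resistances in Ω):
  Node 1: (V_1 - 9)/43 + (V_1 - V_2)/2.4 = 0
  Node 2: (V_2 - V_1)/2.4 + (V_2 - 0)/33000 = 0
Collecting terms (coefficients in siemens):
  0.4399·V_1 - 0.4167·V_2 = 0.2093
  0.4167·V_2 - 0.4167·V_1 = 0
Determinant D = (0.4399)(0.4167) - (-0.4167)(-0.4167) = 0.009703
V_1 = [(0.2093)(0.4167) - (-0.4167)(0)]/D = 8.988 V
V_2 = [(0.4399)(0) - (0.2093)(-0.4167)]/D = 8.988 V
The requested potential is V_1 = 8.988 V.

Final answer: V_1 = 8.988 V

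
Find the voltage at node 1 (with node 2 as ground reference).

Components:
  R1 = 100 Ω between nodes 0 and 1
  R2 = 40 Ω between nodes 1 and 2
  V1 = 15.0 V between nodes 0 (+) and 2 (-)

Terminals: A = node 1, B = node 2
Nodal analysis, taking node 2 as the 0 V reference.
Source V1 fixes V_0 = 15 V.
KCL at each unknown node (sum of currents leaving = 0; resistances in Ω):
  Node 1: (V_1 - 15)/100 + (V_1 - 0)/40 = 0
Collecting terms: 0.035 × V_1 = 0.15  =>  V_1 = 4.286 V
The requested potential is V_1 = 4.286 V.

Final answer: V_1 = 4.286 V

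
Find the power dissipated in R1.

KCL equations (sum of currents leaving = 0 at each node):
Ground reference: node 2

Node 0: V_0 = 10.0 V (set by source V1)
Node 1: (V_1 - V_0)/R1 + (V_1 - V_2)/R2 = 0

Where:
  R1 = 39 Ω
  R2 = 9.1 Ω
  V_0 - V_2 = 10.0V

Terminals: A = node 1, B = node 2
Nodal analysis, taking node 2 as the 0 V reference.
Source V1 fixes V_0 = 10 V.
KCL at each unknown node (sum of currents leaving = 0; resistances in Ω):
  Node 1: (V_1 - 10)/39 + (V_1 - 0)/9.1 = 0
Collecting terms: 0.1355 × V_1 = 0.2564  =>  V_1 = 1.892 V
I_R1 = (V_0 - V_1)/R1 = (10 - 1.892)/39 = 0.2079 A
P_R1 = I_R1² × R1 = (0.2079)² × 39 = 1.686 W

Final answer: 1.686 W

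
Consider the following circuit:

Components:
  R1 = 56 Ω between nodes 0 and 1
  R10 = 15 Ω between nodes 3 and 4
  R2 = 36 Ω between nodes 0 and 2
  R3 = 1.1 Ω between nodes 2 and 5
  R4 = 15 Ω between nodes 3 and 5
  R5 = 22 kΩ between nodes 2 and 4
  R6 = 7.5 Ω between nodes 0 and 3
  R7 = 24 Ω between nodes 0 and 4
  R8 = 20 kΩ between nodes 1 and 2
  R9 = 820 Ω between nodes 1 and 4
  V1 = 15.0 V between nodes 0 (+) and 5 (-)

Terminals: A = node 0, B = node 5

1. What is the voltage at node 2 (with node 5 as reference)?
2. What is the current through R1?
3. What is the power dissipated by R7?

Nodal analysis, taking node 5 as the 0 V reference.
Source V1 fixes V_0 = 15 V.
KCL at each unknown node (sum of currents leaving = 0; resistances in Ω):
  Node 1: (V_1 - 15)/56 + (V_1 - V_2)/20000 + (V_1 - V_4)/820 = 0
  Node 2: (V_2 - 15)/36 + (V_2 - 0)/1.1 + (V_2 - V_4)/22000 + (V_2 - V_1)/20000 = 0
  Node 3: (V_3 - 0)/15 + (V_3 - 15)/7.5 + (V_3 - V_4)/15 = 0
  Node 4: (V_4 - V_2)/22000 + (V_4 - 15)/24 + (V_4 - V_1)/820 + (V_4 - V_3)/15 = 0
Collecting terms (coefficients in siemens):
  0.01913·V_1 - 0.00005·V_2 - 0.00122·V_4 = 0.2679
  0.937·V_2 - 0.00005·V_1 - 0.00004545·V_4 = 0.4167
  0.2667·V_3 - 0.06667·V_4 = 2
  0.1096·V_4 - 0.00122·V_1 - 0.00004545·V_2 - 0.06667·V_3 = 0.625
Solving these 4 simultaneous equations (Gaussian elimination) gives:
  V_1 = 14.79 V, V_2 = 0.4461 V, V_3 = 10.57 V, V_4 = 12.3 V
Part 1:
  Read off the nodal solution: V_2 = 0.4461 V
Part 2:
  I_R1 = (V_0 - V_1)/R1 = (15 - 14.79)/56 = 0.003754 A
  Magnitude: I_R1 = 0.003754 A
Part 3:
  I_R7 = (V_0 - V_4)/R7 = (15 - 12.3)/24 = 0.1125 A
  P_R7 = I_R7² × R7 = (0.1125)² × 24 = 0.3038 W

Final answers:
1. V_2 = 0.4461 V
2. I_R1 = 0.003754 A
3. P_R7 = 0.3038 W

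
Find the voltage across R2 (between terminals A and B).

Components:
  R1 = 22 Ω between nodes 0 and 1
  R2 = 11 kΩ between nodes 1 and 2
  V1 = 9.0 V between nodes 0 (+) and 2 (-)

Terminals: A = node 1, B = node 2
R1 and R2 are in series across V1 (node 0 → node 1 → node 2), and the output A–B is taken across R2, so this is a voltage divider.
Series current: I = V1/(R1 + R2) = 9/(22 + 11000) = 9/11020 = 0.0008165 A
V_R2 = I × R2 = V1 × R2/(R1 + R2) = 9 × 11000/11020 = 8.982 V

Final answer: 8.982 V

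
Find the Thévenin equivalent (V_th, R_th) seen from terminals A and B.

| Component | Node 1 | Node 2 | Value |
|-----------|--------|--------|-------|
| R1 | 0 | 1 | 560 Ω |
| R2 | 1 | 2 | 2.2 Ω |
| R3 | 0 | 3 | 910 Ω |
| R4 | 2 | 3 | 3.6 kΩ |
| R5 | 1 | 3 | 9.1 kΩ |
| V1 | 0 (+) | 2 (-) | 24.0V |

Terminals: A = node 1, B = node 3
Step 1 — V_th is the open-circuit voltage V_A - V_B (nothing connected across the terminals).
Nodal analysis, taking node 2 as the 0 V reference.
Source V1 fixes V_0 = 24 V.
KCL at each unknown node (sum of currents leaving = 0; resistances in Ω):
  Node 1: (V_1 - 24)/560 + (V_1 - 0)/2.2 + (V_1 - V_3)/9100 = 0
  Node 3: (V_3 - 24)/910 + (V_3 - 0)/3600 + (V_3 - V_1)/9100 = 0
Collecting terms (coefficients in siemens):
  0.4564·V_1 - 0.0001099·V_3 = 0.04286
  0.001487·V_3 - 0.0001099·V_1 = 0.02637
Determinant D = (0.4564)(0.001487) - (-0.0001099)(-0.0001099) = 0.0006785
V_1 = [(0.04286)(0.001487) - (-0.0001099)(0.02637)]/D = 0.09817 V
V_3 = [(0.4564)(0.02637) - (0.04286)(-0.0001099)]/D = 17.75 V
V_th = V_1 - V_3 = 0.09817 - 17.75 = -17.65 V
Step 2 — R_th: zero the source — replace V1 by a short circuit (node 2 merges into node 0) — and find the resistance seen between A (node 1) and B (node 3).
Reduce the network between node 1 (A) and node 3 (B) by series/parallel combination:
  Rp1 = R1 ‖ R2 (parallel, both between nodes 0 and 1) = 1/(1/560 + 1/2.2) = 2.191 Ω
  Rp2 = R3 ‖ R4 (parallel, both between nodes 0 and 3) = 1/(1/910 + 1/3600) = 726.4 Ω
  Rs1 = Rp1 + Rp2 (series, joined only at node 0) = 2.191 + 726.4 = 728.6 Ω
  Rp3 = R5 ‖ Rs1 (parallel, both between nodes 1 and 3) = 1/(1/9100 + 1/728.6) = 674.6 Ω
R_th = 674.6 Ω

Final answer: V_th = -17.65 V, R_th = 674.6 Ω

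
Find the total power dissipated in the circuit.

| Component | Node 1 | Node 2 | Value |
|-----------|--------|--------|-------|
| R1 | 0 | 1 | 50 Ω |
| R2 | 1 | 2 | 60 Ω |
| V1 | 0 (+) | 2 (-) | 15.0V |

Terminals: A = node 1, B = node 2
Nodal analysis, taking node 2 as the 0 V reference.
Source V1 fixes V_0 = 15 V.
KCL at each unknown node (sum of currents leaving = 0; resistances in Ω):
  Node 1: (V_1 - 15)/50 + (V_1 - 0)/60 = 0
Collecting terms: 0.03667 × V_1 = 0.3  =>  V_1 = 8.182 V
Power in each resistor, P = (ΔV)²/R:
  P_R1 = (15 - 8.182)²/50 = 0.9298 W
  P_R2 = (8.182 - 0)²/60 = 1.116 W
P_total = P_R1 + P_R2 = 2.045 W

Final answer: 2.045 W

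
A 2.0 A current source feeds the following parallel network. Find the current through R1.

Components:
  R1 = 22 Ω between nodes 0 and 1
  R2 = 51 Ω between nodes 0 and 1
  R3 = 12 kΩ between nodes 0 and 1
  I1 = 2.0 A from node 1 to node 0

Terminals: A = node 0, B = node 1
All resistors sit directly between nodes 0 and 1, so they are in parallel and share one voltage V; the full source current 2 A splits among them.
1/R_par = 1/22 + 1/51 + 1/12000 = 0.06515 S  =>  R_par = 15.35 Ω
V = I × R_par = 2 × 15.35 = 30.7 V
I_R1 = V/R1 = 30.7/22 = 1.395 A

Final answer: 1.395 A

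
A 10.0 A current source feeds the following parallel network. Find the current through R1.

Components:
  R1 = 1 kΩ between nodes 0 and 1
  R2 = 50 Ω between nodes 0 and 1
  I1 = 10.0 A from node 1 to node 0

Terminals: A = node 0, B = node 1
All resistors sit directly between nodes 0 and 1, so they are in parallel and share one voltage V; the full source current 10 A splits among them.
1/R_par = 1/1000 + 1/50 = 0.021 S  =>  R_par = 47.62 Ω
V = I × R_par = 10 × 47.62 = 476.2 V
I_R1 = V/R1 = 476.2/1000 = 0.4762 A

Final answer: 0.4762 A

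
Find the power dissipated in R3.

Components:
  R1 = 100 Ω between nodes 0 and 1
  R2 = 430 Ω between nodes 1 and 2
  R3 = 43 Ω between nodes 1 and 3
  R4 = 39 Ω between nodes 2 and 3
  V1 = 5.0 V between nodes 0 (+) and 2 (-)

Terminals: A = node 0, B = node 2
Nodal analysis, taking node 2 as the 0 V reference.
Source V1 fixes V_0 = 5 V.
KCL at each unknown node (sum of currents leaving = 0; resistances in Ω):
  Node 1: (V_1 - 5)/100 + (V_1 - 0)/430 + (V_1 - V_3)/43 = 0
  Node 3: (V_3 - V_1)/43 + (V_3 - 0)/39 = 0
Collecting terms (coefficients in siemens):
  0.03558·V_1 - 0.02326·V_3 = 0.05
  0.0489·V_3 - 0.02326·V_1 = 0
Determinant D = (0.03558)(0.0489) - (-0.02326)(-0.02326) = 0.001199
V_1 = [(0.05)(0.0489) - (-0.02326)(0)]/D = 2.039 V
V_3 = [(0.03558)(0) - (0.05)(-0.02326)]/D = 0.9698 V
I_R3 = (V_1 - V_3)/R3 = (2.039 - 0.9698)/43 = 0.02487 A
P_R3 = I_R3² × R3 = (0.02487)² × 43 = 0.02659 W

Final answer: 0.02659 W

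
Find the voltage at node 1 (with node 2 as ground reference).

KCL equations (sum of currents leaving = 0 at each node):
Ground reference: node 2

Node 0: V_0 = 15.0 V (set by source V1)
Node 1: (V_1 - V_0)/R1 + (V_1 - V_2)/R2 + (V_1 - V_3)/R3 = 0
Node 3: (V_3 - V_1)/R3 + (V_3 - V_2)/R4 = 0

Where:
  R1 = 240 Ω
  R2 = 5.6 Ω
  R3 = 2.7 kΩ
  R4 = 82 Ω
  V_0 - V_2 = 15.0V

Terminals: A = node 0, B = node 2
Nodal analysis, taking node 2 as the 0 V reference.
Source V1 fixes V_0 = 15 V.
KCL at each unknown node (sum of currents leaving = 0; resistances in Ω):
  Node 1: (V_1 - 15)/240 + (V_1 - 0)/5.6 + (V_1 - V_3)/2700 = 0
  Node 3: (V_3 - V_1)/2700 + (V_3 - 0)/82 = 0
Collecting terms (coefficients in siemens):
  0.1831·V_1 - 0.0003704·V_3 = 0.0625
  0.01257·V_3 - 0.0003704·V_1 = 0
Determinant D = (0.1831)(0.01257) - (-0.0003704)(-0.0003704) = 0.002301
V_1 = [(0.0625)(0.01257) - (-0.0003704)(0)]/D = 0.3413 V
V_3 = [(0.1831)(0) - (0.0625)(-0.0003704)]/D = 0.01006 V
The requested potential is V_1 = 0.3413 V.

Final answer: V_1 = 0.3413 V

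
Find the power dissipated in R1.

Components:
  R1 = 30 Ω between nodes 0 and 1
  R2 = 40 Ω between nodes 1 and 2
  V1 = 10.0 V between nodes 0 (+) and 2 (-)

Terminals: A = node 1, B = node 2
Nodal analysis, taking node 2 as the 0 V reference.
Source V1 fixes V_0 = 10 V.
KCL at each unknown node (sum of currents leaving = 0; resistances in Ω):
  Node 1: (V_1 - 10)/30 + (V_1 - 0)/40 = 0
Collecting terms: 0.05833 × V_1 = 0.3333  =>  V_1 = 5.714 V
I_R1 = (V_0 - V_1)/R1 = (10 - 5.714)/30 = 0.1429 A
P_R1 = I_R1² × R1 = (0.1429)² × 30 = 0.6122 W

Final answer: 0.6122 W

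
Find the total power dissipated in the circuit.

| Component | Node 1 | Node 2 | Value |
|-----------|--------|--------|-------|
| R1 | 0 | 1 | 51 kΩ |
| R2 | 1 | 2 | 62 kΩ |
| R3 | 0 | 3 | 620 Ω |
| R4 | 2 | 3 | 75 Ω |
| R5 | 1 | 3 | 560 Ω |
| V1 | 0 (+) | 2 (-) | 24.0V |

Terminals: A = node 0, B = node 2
Nodal analysis, taking node 2 as the 0 V reference.
Source V1 fixes V_0 = 24 V.
KCL at each unknown node (sum of currents leaving = 0; resistances in Ω):
  Node 1: (V_1 - 24)/51000 + (V_1 - 0)/62000 + (V_1 - V_3)/560 = 0
  Node 3: (V_3 - 24)/620 + (V_3 - 0)/75 + (V_3 - V_1)/560 = 0
Collecting terms (coefficients in siemens):
  0.001821·V_1 - 0.001786·V_3 = 0.0004706
  0.01673·V_3 - 0.001786·V_1 = 0.03871
Determinant D = (0.001821)(0.01673) - (-0.001786)(-0.001786) = 0.00002729
V_1 = [(0.0004706)(0.01673) - (-0.001786)(0.03871)]/D = 2.822 V
V_3 = [(0.001821)(0.03871) - (0.0004706)(-0.001786)]/D = 2.615 V
Power in each resistor, P = (ΔV)²/R:
  P_R1 = (24 - 2.822)²/51000 = 0.008794 W
  P_R2 = (2.822 - 0)²/62000 = 0.0001284 W
  P_R3 = (24 - 2.615)²/620 = 0.7376 W
  P_R4 = (0 - 2.615)²/75 = 0.09115 W
  P_R5 = (2.822 - 2.615)²/560 = 0.00007656 W
P_total = P_R1 + P_R2 + P_R3 + P_R4 + P_R5 = 0.8378 W

Final answer: 0.8378 W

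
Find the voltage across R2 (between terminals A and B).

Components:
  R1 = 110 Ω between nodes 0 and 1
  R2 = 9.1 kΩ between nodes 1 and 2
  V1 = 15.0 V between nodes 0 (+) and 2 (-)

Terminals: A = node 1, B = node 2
R1 and R2 are in series across V1 (node 0 → node 1 → node 2), and the output A–B is taken across R2, so this is a voltage divider.
Series current: I = V1/(R1 + R2) = 15/(110 + 9100) = 15/9210 = 0.001629 A
V_R2 = I × R2 = V1 × R2/(R1 + R2) = 15 × 9100/9210 = 14.82 V

Final answer: 14.82 V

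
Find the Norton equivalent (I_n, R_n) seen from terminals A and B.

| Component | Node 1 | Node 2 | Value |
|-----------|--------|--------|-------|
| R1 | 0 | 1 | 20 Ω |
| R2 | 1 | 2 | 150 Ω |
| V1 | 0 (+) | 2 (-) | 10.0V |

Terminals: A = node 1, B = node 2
Find the Thévenin equivalent first; then I_n = V_th/R_th and R_n = R_th.
Step 1 — V_th is the open-circuit voltage V_A - V_B (nothing connected across the terminals).
Nodal analysis, taking node 2 as the 0 V reference.
Source V1 fixes V_0 = 10 V.
KCL at each unknown node (sum of currents leaving = 0; resistances in Ω):
  Node 1: (V_1 - 10)/20 + (V_1 - 0)/150 = 0
Collecting terms: 0.05667 × V_1 = 0.5  =>  V_1 = 8.824 V
V_th = V_1 - V_2 = 8.824 - 0 = 8.824 V
Step 2 — R_th: zero the source — replace V1 by a short circuit (node 2 merges into node 0) — and find the resistance seen between A (node 1) and B (node 0).
Reduce the network between node 1 (A) and node 0 (B) by series/parallel combination:
  Rp1 = R1 ‖ R2 (parallel, both between nodes 0 and 1) = 1/(1/20 + 1/150) = 17.65 Ω
R_th = 17.65 Ω
I_n = V_th/R_th = 8.824/17.65 = 0.5 A, and R_n = R_th = 17.65 Ω

Final answer: I_n = 0.5 A, R_n = 17.65 Ω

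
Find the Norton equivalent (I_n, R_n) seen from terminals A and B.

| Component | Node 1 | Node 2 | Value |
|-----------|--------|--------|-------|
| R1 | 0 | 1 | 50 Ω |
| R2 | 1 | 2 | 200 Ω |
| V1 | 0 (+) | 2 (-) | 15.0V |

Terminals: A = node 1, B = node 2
Find the Thévenin equivalent first; then I_n = V_th/R_th and R_n = R_th.
Step 1 — V_th is the open-circuit voltage V_A - V_B (nothing connected across the terminals).
Nodal analysis, taking node 2 as the 0 V reference.
Source V1 fixes V_0 = 15 V.
KCL at each unknown node (sum of currents leaving = 0; resistances in Ω):
  Node 1: (V_1 - 15)/50 + (V_1 - 0)/200 = 0
Collecting terms: 0.025 × V_1 = 0.3  =>  V_1 = 12 V
V_th = V_1 - V_2 = 12 - 0 = 12 V
Step 2 — R_th: zero the source — replace V1 by a short circuit (node 2 merges into node 0) — and find the resistance seen between A (node 1) and B (node 0).
Reduce the network between node 1 (A) and node 0 (B) by series/parallel combination:
  Rp1 = R1 ‖ R2 (parallel, both between nodes 0 and 1) = 1/(1/50 + 1/200) = 40 Ω
R_th = 40 Ω
I_n = V_th/R_th = 12/40 = 0.3 A, and R_n = R_th = 40 Ω

Final answer: I_n = 0.3 A, R_n = 40 Ω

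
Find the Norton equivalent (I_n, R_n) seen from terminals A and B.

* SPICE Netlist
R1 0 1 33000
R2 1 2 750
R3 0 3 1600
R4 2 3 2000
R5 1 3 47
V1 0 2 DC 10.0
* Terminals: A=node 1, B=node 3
Find the Thévenin equivalent first; then I_n = V_th/R_th and R_n = R_th.
Step 1 — V_th is the open-circuit voltage V_A - V_B (nothing connected across the terminals).
Nodal analysis, taking node 2 as the 0 V reference.
Source V1 fixes V_0 = 10 V.
KCL at each unknown node (sum of currents leaving = 0; resistances in Ω):
  Node 1: (V_1 - 10)/33000 + (V_1 - 0)/750 + (V_1 - V_3)/47 = 0
  Node 3: (V_3 - 10)/1600 + (V_3 - 0)/2000 + (V_3 - V_1)/47 = 0
Collecting terms (coefficients in siemens):
  0.02264·V_1 - 0.02128·V_3 = 0.000303
  0.0224·V_3 - 0.02128·V_1 = 0.00625
Determinant D = (0.02264)(0.0224) - (-0.02128)(-0.02128) = 0.00005448
V_1 = [(0.000303)(0.0224) - (-0.02128)(0.00625)]/D = 2.565 V
V_3 = [(0.02264)(0.00625) - (0.000303)(-0.02128)]/D = 2.715 V
V_th = V_1 - V_3 = 2.565 - 2.715 = -0.1502 V
Step 2 — R_th: zero the source — replace V1 by a short circuit (node 2 merges into node 0) — and find the resistance seen between A (node 1) and B (node 3).
Reduce the network between node 1 (A) and node 3 (B) by series/parallel combination:
  Rp1 = R1 ‖ R2 (parallel, both between nodes 0 and 1) = 1/(1/33000 + 1/750) = 733.3 Ω
  Rp2 = R3 ‖ R4 (parallel, both between nodes 0 and 3) = 1/(1/1600 + 1/2000) = 888.9 Ω
  Rs1 = Rp1 + Rp2 (series, joined only at node 0) = 733.3 + 888.9 = 1622 Ω
  Rp3 = R5 ‖ Rs1 (parallel, both between nodes 1 and 3) = 1/(1/47 + 1/1622) = 45.68 Ω
R_th = 45.68 Ω
I_n = V_th/R_th = -0.1502/45.68 = -0.003288 A, and R_n = R_th = 45.68 Ω

Final answer: I_n = -0.003288 A, R_n = 45.68 Ω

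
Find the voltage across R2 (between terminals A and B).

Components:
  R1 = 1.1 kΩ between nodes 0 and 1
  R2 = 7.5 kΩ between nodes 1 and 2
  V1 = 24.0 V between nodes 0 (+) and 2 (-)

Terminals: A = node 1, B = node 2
R1 and R2 are in series across V1 (node 0 → node 1 → node 2), and the output A–B is taken across R2, so this is a voltage divider.
Series current: I = V1/(R1 + R2) = 24/(1100 + 7500) = 24/8600 = 0.002791 A
V_R2 = I × R2 = V1 × R2/(R1 + R2) = 24 × 7500/8600 = 20.93 V

Final answer: 20.93 V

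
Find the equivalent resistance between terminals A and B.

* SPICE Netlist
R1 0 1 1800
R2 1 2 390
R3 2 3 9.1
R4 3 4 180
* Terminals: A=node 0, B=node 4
Reduce the network between node 0 (A) and node 4 (B) by series/parallel combination:
  Rs1 = R1 + R2 (series, joined only at node 1) = 1800 + 390 = 2190 Ω
  Rs2 = R3 + Rs1 (series, joined only at node 2) = 9.1 + 2190 = 2199 Ω
  Rs3 = R4 + Rs2 (series, joined only at node 3) = 180 + 2199 = 2379 Ω
R_eq = 2.379 kΩ

Final answer: 2.379 kΩ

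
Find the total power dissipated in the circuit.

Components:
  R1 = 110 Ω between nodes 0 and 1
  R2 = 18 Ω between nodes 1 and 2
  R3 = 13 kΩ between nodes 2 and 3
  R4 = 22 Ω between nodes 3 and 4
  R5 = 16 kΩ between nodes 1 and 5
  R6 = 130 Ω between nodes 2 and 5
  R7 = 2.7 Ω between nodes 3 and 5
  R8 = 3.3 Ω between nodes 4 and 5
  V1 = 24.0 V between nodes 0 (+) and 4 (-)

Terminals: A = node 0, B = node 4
Nodal analysis, taking node 4 as the 0 V reference.
Source V1 fixes V_0 = 24 V.
KCL at each unknown node (sum of currents leaving = 0; resistances in Ω):
  Node 1: (V_1 - 24)/110 + (V_1 - V_2)/18 + (V_1 - V_5)/16000 = 0
  Node 2: (V_2 - V_1)/18 + (V_2 - V_3)/13000 + (V_2 - V_5)/130 = 0
  Node 3: (V_3 - V_2)/13000 + (V_3 - 0)/22 + (V_3 - V_5)/2.7 = 0
  Node 5: (V_5 - V_1)/16000 + (V_5 - V_2)/130 + (V_5 - V_3)/2.7 + (V_5 - 0)/3.3 = 0
Collecting terms (coefficients in siemens):
  0.06471·V_1 - 0.05556·V_2 - 0.0000625·V_5 = 0.2182
  0.06332·V_2 - 0.05556·V_1 - 0.00007692·V_3 - 0.007692·V_5 = 0
  0.4159·V_3 - 0.00007692·V_2 - 0.3704·V_5 = 0
  0.6812·V_5 - 0.0000625·V_1 - 0.007692·V_2 - 0.3704·V_3 = 0
Solving these 4 simultaneous equations (Gaussian elimination) gives:
  V_1 = 13.78 V, V_2 = 12.12 V, V_3 = 0.2429 V, V_5 = 0.2702 V
Power in each resistor, P = (ΔV)²/R:
  P_R1 = (24 - 13.78)²/110 = 0.9498 W
  P_R2 = (13.78 - 12.12)²/18 = 0.1526 W
  P_R3 = (12.12 - 0.2429)²/13000 = 0.01085 W
  P_R4 = (0.2429 - 0)²/22 = 0.002681 W
  P_R5 = (13.78 - 0.2702)²/16000 = 0.01141 W
  P_R6 = (12.12 - 0.2702)²/130 = 1.08 W
  P_R7 = (0.2429 - 0.2702)²/2.7 = 0.0002768 W
  P_R8 = (0 - 0.2702)²/3.3 = 0.02212 W
P_total = P_R1 + P_R2 + P_R3 + P_R4 + P_R5 + P_R6 + P_R7 + P_R8 = 2.23 W

Final answer: 2.23 W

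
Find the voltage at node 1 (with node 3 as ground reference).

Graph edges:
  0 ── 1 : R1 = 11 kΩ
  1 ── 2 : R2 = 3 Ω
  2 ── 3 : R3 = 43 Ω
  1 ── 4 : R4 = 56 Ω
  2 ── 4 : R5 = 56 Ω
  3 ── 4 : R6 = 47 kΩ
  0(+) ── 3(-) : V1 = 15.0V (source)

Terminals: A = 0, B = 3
Nodal analysis, taking node 3 as the 0 V reference.
Source V1 fixes V_0 = 15 V.
KCL at each unknown node (sum of currents leaving = 0; resistances in Ω):
  Node 1: (V_1 - 15)/11000 + (V_1 - V_2)/3 + (V_1 - V_4)/56 = 0
  Node 2: (V_2 - V_1)/3 + (V_2 - 0)/43 + (V_2 - V_4)/56 = 0
  Node 4: (V_4 - V_1)/56 + (V_4 - V_2)/56 + (V_4 - 0)/47000 = 0
Collecting terms (coefficients in siemens):
  0.3513·V_1 - 0.3333·V_2 - 0.01786·V_4 = 0.001364
  0.3744·V_2 - 0.3333·V_1 - 0.01786·V_4 = 0
  0.03574·V_4 - 0.01786·V_1 - 0.01786·V_2 = 0
Solving these 3 simultaneous equations (Gaussian elimination) gives:
  V_1 = 0.0623 V, V_2 = 0.05834 V, V_4 = 0.06028 V
The requested potential is V_1 = 0.0623 V.

Final answer: V_1 = 0.0623 V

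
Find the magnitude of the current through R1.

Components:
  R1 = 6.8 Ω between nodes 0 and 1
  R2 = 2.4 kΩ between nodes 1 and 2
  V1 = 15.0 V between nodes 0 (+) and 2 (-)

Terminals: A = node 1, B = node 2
Nodal analysis, taking node 2 as the 0 V reference.
Source V1 fixes V_0 = 15 V.
KCL at each unknown node (sum of currents leaving = 0; resistances in Ω):
  Node 1: (V_1 - 15)/6.8 + (V_1 - 0)/2400 = 0
Collecting terms: 0.1475 × V_1 = 2.206  =>  V_1 = 14.96 V
I_R1 = (V_0 - V_1)/R1 = (15 - 14.96)/6.8 = 0.006232 A
|I_R1| = 0.006232 A

Final answer: |I_R1| = 0.006232 A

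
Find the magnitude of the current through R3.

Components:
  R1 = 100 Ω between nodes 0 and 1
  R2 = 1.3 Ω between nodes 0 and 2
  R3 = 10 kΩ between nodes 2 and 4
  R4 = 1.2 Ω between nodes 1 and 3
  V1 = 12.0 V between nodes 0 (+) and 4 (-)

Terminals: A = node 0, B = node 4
Nodal analysis, taking node 4 as the 0 V reference.
Source V1 fixes V_0 = 12 V.
KCL at each unknown node (sum of currents leaving = 0; resistances in Ω):
  Node 1: (V_1 - 12)/100 + (V_1 - V_3)/1.2 = 0
  Node 2: (V_2 - 12)/1.3 + (V_2 - 0)/10000 = 0
  Node 3: (V_3 - V_1)/1.2 = 0
Collecting terms (coefficients in siemens):
  0.8433·V_1 - 0.8333·V_3 = 0.12
  0.7693·V_2 = 9.231
  0.8333·V_3 - 0.8333·V_1 = 0
Solving these 3 simultaneous equations (Gaussian elimination) gives:
  V_1 = 12 V, V_2 = 12 V, V_3 = 12 V
I_R3 = (V_2 - V_4)/R3 = (12 - 0)/10000 = 0.0012 A
|I_R3| = 0.0012 A

Final answer: |I_R3| = 0.0012 A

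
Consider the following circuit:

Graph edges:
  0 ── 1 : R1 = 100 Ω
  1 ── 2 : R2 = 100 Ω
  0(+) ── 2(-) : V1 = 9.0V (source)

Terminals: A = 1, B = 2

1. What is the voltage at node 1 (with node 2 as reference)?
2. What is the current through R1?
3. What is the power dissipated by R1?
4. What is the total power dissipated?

Nodal analysis, taking node 2 as the 0 V reference.
Source V1 fixes V_0 = 9 V.
KCL at each unknown node (sum of currents leaving = 0; resistances in Ω):
  Node 1: (V_1 - 9)/100 + (V_1 - 0)/100 = 0
Collecting terms: 0.02 × V_1 = 0.09  =>  V_1 = 4.5 V
Part 1:
  Read off the nodal solution: V_1 = 4.5 V
Part 2:
  I_R1 = (V_0 - V_1)/R1 = (9 - 4.5)/100 = 0.045 A
  Magnitude: I_R1 = 0.045 A
Part 3:
  I_R1 = (V_0 - V_1)/R1 = (9 - 4.5)/100 = 0.045 A
  P_R1 = I_R1² × R1 = (0.045)² × 100 = 0.2025 W
Part 4:
  Power in each resistor, P = (ΔV)²/R:
    P_R1 = (9 - 4.5)²/100 = 0.2025 W
    P_R2 = (4.5 - 0)²/100 = 0.2025 W
  P_total = P_R1 + P_R2 = 0.405 W

Final answers:
1. V_1 = 4.5 V
2. I_R1 = 0.045 A
3. P_R1 = 0.2025 W
4. P_total = 0.405 W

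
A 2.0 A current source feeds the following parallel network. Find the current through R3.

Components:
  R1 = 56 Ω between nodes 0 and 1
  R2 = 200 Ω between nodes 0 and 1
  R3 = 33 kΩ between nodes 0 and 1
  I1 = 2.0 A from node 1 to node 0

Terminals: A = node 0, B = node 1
All resistors sit directly between nodes 0 and 1, so they are in parallel and share one voltage V; the full source current 2 A splits among them.
1/R_par = 1/56 + 1/200 + 1/33000 = 0.02289 S  =>  R_par = 43.69 Ω
V = I × R_par = 2 × 43.69 = 87.38 V
I_R3 = V/R3 = 87.38/33000 = 0.002648 A

Final answer: 0.002648 A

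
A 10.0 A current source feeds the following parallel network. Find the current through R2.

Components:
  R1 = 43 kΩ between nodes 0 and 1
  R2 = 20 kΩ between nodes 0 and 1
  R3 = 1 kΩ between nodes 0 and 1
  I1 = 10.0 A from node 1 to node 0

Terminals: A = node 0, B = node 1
All resistors sit directly between nodes 0 and 1, so they are in parallel and share one voltage V; the full source current 10 A splits among them.
1/R_par = 1/43000 + 1/20000 + 1/1000 = 0.001073 S  =>  R_par = 931.7 Ω
V = I × R_par = 10 × 931.7 = 9317 V
I_R2 = V/R2 = 9317/20000 = 0.4659 A

Final answer: 0.4659 A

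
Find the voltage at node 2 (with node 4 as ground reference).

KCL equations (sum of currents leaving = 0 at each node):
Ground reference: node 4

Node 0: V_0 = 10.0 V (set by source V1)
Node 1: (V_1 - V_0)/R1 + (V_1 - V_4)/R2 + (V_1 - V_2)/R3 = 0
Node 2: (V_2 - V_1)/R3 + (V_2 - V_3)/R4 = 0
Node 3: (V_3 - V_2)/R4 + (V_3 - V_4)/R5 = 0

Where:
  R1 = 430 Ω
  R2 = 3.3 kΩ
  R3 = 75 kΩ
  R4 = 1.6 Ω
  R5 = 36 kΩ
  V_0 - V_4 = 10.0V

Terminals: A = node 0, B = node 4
Nodal analysis, taking node 4 as the 0 V reference.
Source V1 fixes V_0 = 10 V.
KCL at each unknown node (sum of currents leaving = 0; resistances in Ω):
  Node 1: (V_1 - 10)/430 + (V_1 - 0)/3300 + (V_1 - V_2)/75000 = 0
  Node 2: (V_2 - V_1)/75000 + (V_2 - V_3)/1.6 = 0
  Node 3: (V_3 - V_2)/1.6 + (V_3 - 0)/36000 = 0
Collecting terms (coefficients in siemens):
  0.002642·V_1 - 0.00001333·V_2 = 0.02326
  0.625·V_2 - 0.00001333·V_1 - 0.625·V_3 = 0
  0.625·V_3 - 0.625·V_2 = 0
Solving these 3 simultaneous equations (Gaussian elimination) gives:
  V_1 = 8.817 V, V_2 = 2.86 V, V_3 = 2.86 V
The requested potential is V_2 = 2.86 V.

Final answer: V_2 = 2.86 V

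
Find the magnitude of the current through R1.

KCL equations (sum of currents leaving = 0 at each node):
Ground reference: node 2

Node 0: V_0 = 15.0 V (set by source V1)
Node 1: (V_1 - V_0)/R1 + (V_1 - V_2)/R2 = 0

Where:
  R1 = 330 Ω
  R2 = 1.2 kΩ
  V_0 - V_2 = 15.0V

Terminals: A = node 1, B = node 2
Nodal analysis, taking node 2 as the 0 V reference.
Source V1 fixes V_0 = 15 V.
KCL at each unknown node (sum of currents leaving = 0; resistances in Ω):
  Node 1: (V_1 - 15)/330 + (V_1 - 0)/1200 = 0
Collecting terms: 0.003864 × V_1 = 0.04545  =>  V_1 = 11.76 V
I_R1 = (V_0 - V_1)/R1 = (15 - 11.76)/330 = 0.009804 A
|I_R1| = 0.009804 A

Final answer: |I_R1| = 0.009804 A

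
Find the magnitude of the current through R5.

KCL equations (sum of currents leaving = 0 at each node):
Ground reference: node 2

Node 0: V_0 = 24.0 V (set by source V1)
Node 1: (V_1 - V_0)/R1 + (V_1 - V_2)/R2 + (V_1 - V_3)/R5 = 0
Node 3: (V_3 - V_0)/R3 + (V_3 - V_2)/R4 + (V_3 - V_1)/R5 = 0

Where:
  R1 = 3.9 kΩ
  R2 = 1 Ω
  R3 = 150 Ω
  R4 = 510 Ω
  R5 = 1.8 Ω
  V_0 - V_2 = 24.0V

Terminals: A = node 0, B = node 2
Nodal analysis, taking node 2 as the 0 V reference.
Source V1 fixes V_0 = 24 V.
KCL at each unknown node (sum of currents leaving = 0; resistances in Ω):
  Node 1: (V_1 - 24)/3900 + (V_1 - 0)/1 + (V_1 - V_3)/1.8 = 0
  Node 3: (V_3 - 24)/150 + (V_3 - 0)/510 + (V_3 - V_1)/1.8 = 0
Collecting terms (coefficients in siemens):
  1.556·V_1 - 0.5556·V_3 = 0.006154
  0.5642·V_3 - 0.5556·V_1 = 0.16
Determinant D = (1.556)(0.5642) - (-0.5556)(-0.5556) = 0.5691
V_1 = [(0.006154)(0.5642) - (-0.5556)(0.16)]/D = 0.1623 V
V_3 = [(1.556)(0.16) - (0.006154)(-0.5556)]/D = 0.4434 V
I_R5 = (V_1 - V_3)/R5 = (0.1623 - 0.4434)/1.8 = -0.1562 A
|I_R5| = 0.1562 A

Final answer: |I_R5| = 0.1562 A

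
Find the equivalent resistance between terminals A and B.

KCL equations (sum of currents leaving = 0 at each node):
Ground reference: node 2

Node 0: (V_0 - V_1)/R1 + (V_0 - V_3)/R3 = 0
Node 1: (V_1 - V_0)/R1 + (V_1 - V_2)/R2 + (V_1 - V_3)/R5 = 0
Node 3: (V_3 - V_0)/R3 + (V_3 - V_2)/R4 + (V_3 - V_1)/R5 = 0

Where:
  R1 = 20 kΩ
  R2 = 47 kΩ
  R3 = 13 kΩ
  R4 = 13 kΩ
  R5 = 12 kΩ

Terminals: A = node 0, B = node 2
The network is not a plain series/parallel combination. Inject a 1 A test current into terminal A (node 0) and return it from terminal B (node 2); then R_eq = V_A / (1 A).
Nodal analysis, taking node 2 as the 0 V reference.
Current source I_test pushes 1 A into node 0 and draws it out of node 2.
KCL at each unknown node (sum of currents leaving = 0; resistances in Ω):
  Node 0: (V_0 - V_1)/20000 + (V_0 - V_3)/13000 - 1 = 0
  Node 1: (V_1 - V_0)/20000 + (V_1 - 0)/47000 + (V_1 - V_3)/12000 = 0
  Node 3: (V_3 - V_0)/13000 + (V_3 - V_1)/12000 + (V_3 - 0)/13000 = 0
Collecting terms (coefficients in siemens):
  0.0001269·V_0 - 0.00005·V_1 - 0.00007692·V_3 = 1
  0.0001546·V_1 - 0.00005·V_0 - 0.00008333·V_3 = 0
  0.0002372·V_3 - 0.00007692·V_0 - 0.00008333·V_1 = 0
Solving these 3 simultaneous equations (Gaussian elimination) gives:
  V_0 = 18300 V, V_1 = 11250 V, V_3 = 9889 V
R_eq = V_0 / 1 A = 18300 Ω = 18.3 kΩ

Final answer: 18.3 kΩ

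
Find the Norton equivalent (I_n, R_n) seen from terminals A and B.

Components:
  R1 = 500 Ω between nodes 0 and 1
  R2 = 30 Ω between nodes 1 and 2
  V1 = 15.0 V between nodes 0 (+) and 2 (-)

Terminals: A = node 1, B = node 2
Find the Thévenin equivalent first; then I_n = V_th/R_th and R_n = R_th.
Step 1 — V_th is the open-circuit voltage V_A - V_B (nothing connected across the terminals).
Nodal analysis, taking node 2 as the 0 V reference.
Source V1 fixes V_0 = 15 V.
KCL at each unknown node (sum of currents leaving = 0; resistances in Ω):
  Node 1: (V_1 - 15)/500 + (V_1 - 0)/30 = 0
Collecting terms: 0.03533 × V_1 = 0.03  =>  V_1 = 0.8491 V
V_th = V_1 - V_2 = 0.8491 - 0 = 0.8491 V
Step 2 — R_th: zero the source — replace V1 by a short circuit (node 2 merges into node 0) — and find the resistance seen between A (node 1) and B (node 0).
Reduce the network between node 1 (A) and node 0 (B) by series/parallel combination:
  Rp1 = R1 ‖ R2 (parallel, both between nodes 0 and 1) = 1/(1/500 + 1/30) = 28.3 Ω
R_th = 28.3 Ω
I_n = V_th/R_th = 0.8491/28.3 = 0.03 A, and R_n = R_th = 28.3 Ω

Final answer: I_n = 0.03 A, R_n = 28.3 Ω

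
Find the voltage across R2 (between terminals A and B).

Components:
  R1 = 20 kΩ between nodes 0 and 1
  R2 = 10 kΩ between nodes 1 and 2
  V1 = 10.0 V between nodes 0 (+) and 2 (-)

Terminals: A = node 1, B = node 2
R1 and R2 are in series across V1 (node 0 → node 1 → node 2), and the output A–B is taken across R2, so this is a voltage divider.
Series current: I = V1/(R1 + R2) = 10/(20000 + 10000) = 10/30000 = 0.0003333 A
V_R2 = I × R2 = V1 × R2/(R1 + R2) = 10 × 10000/30000 = 3.333 V

Final answer: 3.333 V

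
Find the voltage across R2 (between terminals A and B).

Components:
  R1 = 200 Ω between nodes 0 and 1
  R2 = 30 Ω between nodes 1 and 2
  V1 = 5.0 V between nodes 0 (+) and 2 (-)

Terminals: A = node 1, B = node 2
R1 and R2 are in series across V1 (node 0 → node 1 → node 2), and the output A–B is taken across R2, so this is a voltage divider.
Series current: I = V1/(R1 + R2) = 5/(200 + 30) = 5/230 = 0.02174 A
V_R2 = I × R2 = V1 × R2/(R1 + R2) = 5 × 30/230 = 0.6522 V

Final answer: 0.6522 V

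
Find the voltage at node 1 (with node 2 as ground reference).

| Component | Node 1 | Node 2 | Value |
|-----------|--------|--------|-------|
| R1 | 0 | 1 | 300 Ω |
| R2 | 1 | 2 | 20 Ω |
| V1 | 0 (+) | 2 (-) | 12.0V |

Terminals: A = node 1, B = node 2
Nodal analysis, taking node 2 as the 0 V reference.
Source V1 fixes V_0 = 12 V.
KCL at each unknown node (sum of currents leaving = 0; resistances in Ω):
  Node 1: (V_1 - 12)/300 + (V_1 - 0)/20 = 0
Collecting terms: 0.05333 × V_1 = 0.04  =>  V_1 = 0.75 V
The requested potential is V_1 = 0.75 V.

Final answer: V_1 = 0.75 V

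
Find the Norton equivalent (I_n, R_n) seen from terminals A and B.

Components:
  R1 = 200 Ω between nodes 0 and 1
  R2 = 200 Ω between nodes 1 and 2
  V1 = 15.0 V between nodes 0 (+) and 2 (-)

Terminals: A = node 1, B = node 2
Find the Thévenin equivalent first; then I_n = V_th/R_th and R_n = R_th.
Step 1 — V_th is the open-circuit voltage V_A - V_B (nothing connected across the terminals).
Nodal analysis, taking node 2 as the 0 V reference.
Source V1 fixes V_0 = 15 V.
KCL at each unknown node (sum of currents leaving = 0; resistances in Ω):
  Node 1: (V_1 - 15)/200 + (V_1 - 0)/200 = 0
Collecting terms: 0.01 × V_1 = 0.075  =>  V_1 = 7.5 V
V_th = V_1 - V_2 = 7.5 - 0 = 7.5 V
Step 2 — R_th: zero the source — replace V1 by a short circuit (node 2 merges into node 0) — and find the resistance seen between A (node 1) and B (node 0).
Reduce the network between node 1 (A) and node 0 (B) by series/parallel combination:
  Rp1 = R1 ‖ R2 (parallel, both between nodes 0 and 1) = 1/(1/200 + 1/200) = 100 Ω
R_th = 100 Ω
I_n = V_th/R_th = 7.5/100 = 0.075 A, and R_n = R_th = 100 Ω

Final answer: I_n = 0.075 A, R_n = 100 Ω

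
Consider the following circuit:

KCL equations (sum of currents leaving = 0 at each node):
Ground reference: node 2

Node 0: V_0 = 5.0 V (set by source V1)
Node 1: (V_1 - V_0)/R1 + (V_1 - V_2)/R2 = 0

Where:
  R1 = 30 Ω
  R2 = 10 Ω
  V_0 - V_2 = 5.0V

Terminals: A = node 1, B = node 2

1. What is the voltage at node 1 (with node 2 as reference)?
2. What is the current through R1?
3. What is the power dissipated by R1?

Nodal analysis, taking node 2 as the 0 V reference.
Source V1 fixes V_0 = 5 V.
KCL at each unknown node (sum of currents leaving = 0; resistances in Ω):
  Node 1: (V_1 - 5)/30 + (V_1 - 0)/10 = 0
Collecting terms: 0.1333 × V_1 = 0.1667  =>  V_1 = 1.25 V
Part 1:
  Read off the nodal solution: V_1 = 1.25 V
Part 2:
  I_R1 = (V_0 - V_1)/R1 = (5 - 1.25)/30 = 0.125 A
  Magnitude: I_R1 = 0.125 A
Part 3:
  I_R1 = (V_0 - V_1)/R1 = (5 - 1.25)/30 = 0.125 A
  P_R1 = I_R1² × R1 = (0.125)² × 30 = 0.4688 W

Final answers:
1. V_1 = 1.25 V
2. I_R1 = 0.125 A
3. P_R1 = 0.4688 W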